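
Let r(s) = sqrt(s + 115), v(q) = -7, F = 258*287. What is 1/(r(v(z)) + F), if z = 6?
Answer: 12341/913801668 - sqrt(3)/913801668 ≈ 1.3503e-5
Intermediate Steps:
F = 74046
r(s) = sqrt(115 + s)
1/(r(v(z)) + F) = 1/(sqrt(115 - 7) + 74046) = 1/(sqrt(108) + 74046) = 1/(6*sqrt(3) + 74046) = 1/(74046 + 6*sqrt(3))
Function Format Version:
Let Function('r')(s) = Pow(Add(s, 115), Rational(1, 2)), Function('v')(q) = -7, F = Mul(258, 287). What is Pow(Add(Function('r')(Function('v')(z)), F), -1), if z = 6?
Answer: Add(Rational(12341, 913801668), Mul(Rational(-1, 913801668), Pow(3, Rational(1, 2)))) ≈ 1.3503e-5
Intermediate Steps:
F = 74046
Function('r')(s) = Pow(Add(115, s), Rational(1, 2))
Pow(Add(Function('r')(Function('v')(z)), F), -1) = Pow(Add(Pow(Add(115, -7), Rational(1, 2)), 74046), -1) = Pow(Add(Pow(108, Rational(1, 2)), 74046), -1) = Pow(Add(Mul(6, Pow(3, Rational(1, 2))), 74046), -1) = Pow(Add(74046, Mul(6, Pow(3, Rational(1, 2)))), -1)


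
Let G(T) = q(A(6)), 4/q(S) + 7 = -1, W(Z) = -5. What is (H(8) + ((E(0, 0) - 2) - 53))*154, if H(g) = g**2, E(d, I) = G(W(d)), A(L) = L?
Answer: 1309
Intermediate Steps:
q(S) = -1/2 (q(S) = 4/(-7 - 1) = 4/(-8) = 4*(-1/8) = -1/2)
G(T) = -1/2
E(d, I) = -1/2
(H(8) + ((E(0, 0) - 2) - 53))*154 = (8**2 + ((-1/2 - 2) - 53))*154 = (64 + (-5/2 - 53))*154 = (64 - 111/2)*154 = (17/2)*154 = 1309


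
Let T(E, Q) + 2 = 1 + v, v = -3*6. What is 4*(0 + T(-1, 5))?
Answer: -76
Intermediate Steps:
v = -18
T(E, Q) = -19 (T(E, Q) = -2 + (1 - 18) = -2 - 17 = -19)
4*(0 + T(-1, 5)) = 4*(0 - 19) = 4*(-19) = -76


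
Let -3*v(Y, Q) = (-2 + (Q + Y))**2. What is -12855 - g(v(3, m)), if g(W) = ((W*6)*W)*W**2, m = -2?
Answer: -347087/27 ≈ -12855.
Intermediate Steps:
v(Y, Q) = -(-2 + Q + Y)**2/3 (v(Y, Q) = -(-2 + (Q + Y))**2/3 = -(-2 + Q + Y)**2/3)
g(W) = 6*W**4 (g(W) = ((6*W)*W)*W**2 = (6*W**2)*W**2 = 6*W**4)
-12855 - g(v(3, m)) = -12855 - 6*(-(-2 - 2 + 3)**2/3)**4 = -12855 - 6*(-1/3*(-1)**2)**4 = -12855 - 6*(-1/3*1)**4 = -12855 - 6*(-1/3)**4 = -12855 - 6/81 = -12855 - 1*2/27 = -12855 - 2/27 = -347087/27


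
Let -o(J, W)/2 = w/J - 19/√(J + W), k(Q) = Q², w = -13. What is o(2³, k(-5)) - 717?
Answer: -2855/4 + 38*√33/33 ≈ -707.13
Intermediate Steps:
o(J, W) = 26/J + 38/√(J + W) (o(J, W) = -2*(-13/J - 19/√(J + W)) = -2*(-19/√(J + W) - 13/J) = 26/J + 38/√(J + W))
o(2³, k(-5)) - 717 = (26/(2³) + 38/√(2³ + (-5)²)) - 717 = (26/8 + 38/√(8 + 25)) - 717 = (26*(⅛) + 38/√33) - 717 = (13/4 + 38*(√33/33)) - 717 = (13/4 + 38*√33/33) - 717 = -2855/4 + 38*√33/33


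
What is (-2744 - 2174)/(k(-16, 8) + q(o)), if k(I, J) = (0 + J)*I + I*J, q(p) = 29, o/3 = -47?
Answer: 4918/227 ≈ 21.665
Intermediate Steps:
o = -141 (o = 3*(-47) = -141)
k(I, J) = 2*I*J (k(I, J) = J*I + I*J = I*J + I*J = 2*I*J)
(-2744 - 2174)/(k(-16, 8) + q(o)) = (-2744 - 2174)/(2*(-16)*8 + 29) = -4918/(-256 + 29) = -4918/(-227) = -4918*(-1/227) = 4918/227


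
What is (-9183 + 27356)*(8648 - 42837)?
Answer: -621316697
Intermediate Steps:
(-9183 + 27356)*(8648 - 42837) = 18173*(-34189) = -621316697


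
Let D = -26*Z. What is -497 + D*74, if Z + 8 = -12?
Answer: 37983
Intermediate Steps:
Z = -20 (Z = -8 - 12 = -20)
D = 520 (D = -26*(-20) = 520)
-497 + D*74 = -497 + 520*74 = -497 + 38480 = 37983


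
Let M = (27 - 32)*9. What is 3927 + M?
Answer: 3882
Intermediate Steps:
M = -45 (M = -5*9 = -45)
3927 + M = 3927 - 45 = 3882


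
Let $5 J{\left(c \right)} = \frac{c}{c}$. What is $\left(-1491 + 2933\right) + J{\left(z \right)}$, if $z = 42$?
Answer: $\frac{7211}{5} \approx 1442.2$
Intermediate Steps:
$J{\left(c \right)} = \frac{1}{5}$ ($J{\left(c \right)} = \frac{c \frac{1}{c}}{5} = \frac{1}{5} \cdot 1 = \frac{1}{5}$)
$\left(-1491 + 2933\right) + J{\left(z \right)} = \left(-1491 + 2933\right) + \frac{1}{5} = 1442 + \frac{1}{5} = \frac{7211}{5}$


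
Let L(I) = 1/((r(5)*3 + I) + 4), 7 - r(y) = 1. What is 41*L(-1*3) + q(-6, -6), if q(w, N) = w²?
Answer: 725/19 ≈ 38.158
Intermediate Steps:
r(y) = 6 (r(y) = 7 - 1*1 = 7 - 1 = 6)
L(I) = 1/(22 + I) (L(I) = 1/((6*3 + I) + 4) = 1/((18 + I) + 4) = 1/(22 + I))
41*L(-1*3) + q(-6, -6) = 41/(22 - 1*3) + (-6)² = 41/(22 - 3) + 36 = 41/19 + 36 = 725/19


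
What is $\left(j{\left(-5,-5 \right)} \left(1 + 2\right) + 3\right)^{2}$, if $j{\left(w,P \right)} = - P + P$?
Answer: $9$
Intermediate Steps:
$j{\left(w,P \right)} = 0$
$\left(j{\left(-5,-5 \right)} \left(1 + 2\right) + 3\right)^{2} = \left(0 \left(1 + 2\right) + 3\right)^{2} = \left(0 \cdot 3 + 3\right)^{2} = \left(0 + 3\right)^{2} = 3^{2} = 9$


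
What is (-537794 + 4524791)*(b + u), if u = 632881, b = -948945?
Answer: -1260146219808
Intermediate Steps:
(-537794 + 4524791)*(b + u) = (-537794 + 4524791)*(-948945 + 632881) = 3986997*(-316064) = -1260146219808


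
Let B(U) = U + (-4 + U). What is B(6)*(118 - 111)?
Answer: 56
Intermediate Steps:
B(U) = -4 + 2*U
B(6)*(118 - 111) = (-4 + 2*6)*(118 - 111) = (-4 + 12)*7 = 8*7 = 56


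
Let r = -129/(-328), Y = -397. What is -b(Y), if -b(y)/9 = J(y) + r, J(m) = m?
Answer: -1170783/328 ≈ -3569.5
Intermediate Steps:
r = 129/328 (r = -129*(-1/328) = 129/328 ≈ 0.39329)
b(y) = -1161/328 - 9*y (b(y) = -9*(y + 129/328) = -9*(129/328 + y) = -1161/328 - 9*y)
-b(Y) = -(-1161/328 - 9*(-397)) = -(-1161/328 + 3573) = -1*1170783/328 = -1170783/328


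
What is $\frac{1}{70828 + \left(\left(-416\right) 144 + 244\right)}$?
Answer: $\frac{1}{11168} \approx 8.9542 \cdot 10^{-5}$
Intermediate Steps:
$\frac{1}{70828 + \left(\left(-416\right) 144 + 244\right)} = \frac{1}{70828 + \left(-59904 + 244\right)} = \frac{1}{70828 - 59660} = \frac{1}{11168}$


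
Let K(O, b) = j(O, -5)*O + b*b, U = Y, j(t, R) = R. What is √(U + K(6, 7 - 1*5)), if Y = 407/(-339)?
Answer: I*√3125919/339 ≈ 5.2154*I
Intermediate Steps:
Y = -407/339 (Y = 407*(-1/339) = -407/339 ≈ -1.2006)
U = -407/339 ≈ -1.2006
K(O, b) = b² - 5*O (K(O, b) = -5*O + b*b = -5*O + b² = b² - 5*O)
√(U + K(6, 7 - 1*5)) = √(-407/339 + ((7 - 1*5)² - 5*6)) = √(-407/339 + ((7 - 5)² - 30)) = √(-407/339 + (2² - 30)) = √(-407/339 + (4 - 30)) = √(-407/339 - 26) = √(-9221/339) = I*√3125919/339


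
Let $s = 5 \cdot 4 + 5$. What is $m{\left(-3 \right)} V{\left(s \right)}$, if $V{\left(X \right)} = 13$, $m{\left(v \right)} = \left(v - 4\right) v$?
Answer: $273$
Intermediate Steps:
$s = 25$ ($s = 20 + 5 = 25$)
$m{\left(v \right)} = v \left(-4 + v\right)$ ($m{\left(v \right)} = \left(-4 + v\right) v = v \left(-4 + v\right)$)
$m{\left(-3 \right)} V{\left(s \right)} = - 3 \left(-4 - 3\right) 13 = \left(-3\right) \left(-7\right) 13 = 21 \cdot 13 = 273$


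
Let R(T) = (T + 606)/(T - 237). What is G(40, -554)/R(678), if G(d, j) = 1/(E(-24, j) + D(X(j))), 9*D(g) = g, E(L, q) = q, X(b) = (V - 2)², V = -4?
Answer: -147/235400 ≈ -0.00062447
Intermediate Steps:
X(b) = 36 (X(b) = (-4 - 2)² = (-6)² = 36)
D(g) = g/9
G(d, j) = 1/(4 + j) (G(d, j) = 1/(j + (⅑)*36) = 1/(j + 4) = 1/(4 + j))
R(T) = (606 + T)/(-237 + T)
G(40, -554)/R(678) = 1/((4 - 554)*(((606 + 678)/(-237 + 678)))) = 1/((-550)*((1284/441))) = -1/(550*((1/441)*1284)) = -1/(550*428/147) = -1/550*147/428 = -147/235400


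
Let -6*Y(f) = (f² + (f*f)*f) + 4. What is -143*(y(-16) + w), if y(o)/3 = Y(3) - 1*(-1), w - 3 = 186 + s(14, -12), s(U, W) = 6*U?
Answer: -36608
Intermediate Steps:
Y(f) = -⅔ - f²/6 - f³/6 (Y(f) = -((f² + (f*f)*f) + 4)/6 = -((f² + f²*f) + 4)/6 = -((f² + f³) + 4)/6 = -(4 + f² + f³)/6 = -⅔ - f²/6 - f³/6)
w = 273 (w = 3 + (186 + 6*14) = 3 + (186 + 84) = 3 + 270 = 273)
y(o) = -17 (y(o) = 3*((-⅔ - ⅙*3² - ⅙*3³) - 1*(-1)) = 3*((-⅔ - ⅙*9 - ⅙*27) + 1) = 3*((-⅔ - 3/2 - 9/2) + 1) = 3*(-20/3 + 1) = 3*(-17/3) = -17)
-143*(y(-16) + w) = -143*(-17 + 273) = -143*256 = -36608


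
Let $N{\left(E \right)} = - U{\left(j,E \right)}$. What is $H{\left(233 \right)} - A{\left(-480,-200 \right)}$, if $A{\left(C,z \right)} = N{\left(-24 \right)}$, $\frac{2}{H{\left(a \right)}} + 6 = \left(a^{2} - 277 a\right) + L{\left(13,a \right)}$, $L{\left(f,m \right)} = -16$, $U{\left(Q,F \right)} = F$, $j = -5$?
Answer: $- \frac{123289}{5137} \approx -24.0$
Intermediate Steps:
$N{\left(E \right)} = - E$
$H{\left(a \right)} = \frac{2}{-22 + a^{2} - 277 a}$ ($H{\left(a \right)} = \frac{2}{-6 - \left(16 - a^{2} + 277 a\right)} = \frac{2}{-22 + a^{2} - 277 a}$)
$A{\left(C,z \right)} = 24$ ($A{\left(C,z \right)} = \left(-1\right) \left(-24\right) = 24$)
$H{\left(233 \right)} - A{\left(-480,-200 \right)} = \frac{2}{-22 + 233^{2} - 64541} - 24 = \frac{2}{-22 + 54289 - 64541} - 24 = \frac{2}{-10274} - 24 = 2 \left(- \frac{1}{10274}\right) - 24 = - \frac{1}{5137} - 24 = - \frac{123289}{5137}$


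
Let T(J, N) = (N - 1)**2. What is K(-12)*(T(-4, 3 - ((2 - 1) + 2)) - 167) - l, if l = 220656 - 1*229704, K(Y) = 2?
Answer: 8716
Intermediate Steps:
T(J, N) = (-1 + N)**2
l = -9048 (l = 220656 - 229704 = -9048)
K(-12)*(T(-4, 3 - ((2 - 1) + 2)) - 167) - l = 2*((-1 + (3 - ((2 - 1) + 2)))**2 - 167) - 1*(-9048) = 2*((-1 + (3 - (1 + 2)))**2 - 167) + 9048 = 2*((-1 + (3 - 1*3))**2 - 167) + 9048 = 2*((-1 + (3 - 3))**2 - 167) + 9048 = 2*((-1 + 0)**2 - 167) + 9048 = 2*((-1)**2 - 167) + 9048 = 2*(1 - 167) + 9048 = 2*(-166) + 9048 = -332 + 9048 = 8716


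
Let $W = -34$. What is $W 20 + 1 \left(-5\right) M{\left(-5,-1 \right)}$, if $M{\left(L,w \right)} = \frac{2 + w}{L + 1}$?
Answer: $- \frac{2715}{4} \approx -678.75$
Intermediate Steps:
$M{\left(L,w \right)} = \frac{2 + w}{1 + L}$
$W 20 + 1 \left(-5\right) M{\left(-5,-1 \right)} = \left(-34\right) 20 + 1 \left(-5\right) \frac{2 - 1}{1 - 5} = -680 - 5 \frac{1}{-4} \cdot 1 = -680 - 5 \left(\left(- \frac{1}{4}\right) 1\right) = -680 - - \frac{5}{4} = -680 + \frac{5}{4} = - \frac{2715}{4}$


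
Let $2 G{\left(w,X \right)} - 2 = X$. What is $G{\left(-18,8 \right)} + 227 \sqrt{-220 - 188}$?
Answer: $5 + 454 i \sqrt{102} \approx 5.0 + 4585.2 i$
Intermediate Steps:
$G{\left(w,X \right)} = 1 + \frac{X}{2}$
$G{\left(-18,8 \right)} + 227 \sqrt{-220 - 188} = \left(1 + \frac{1}{2} \cdot 8\right) + 227 \sqrt{-220 - 188} = \left(1 + 4\right) + 227 \sqrt{-408} = 5 + 227 \cdot 2 i \sqrt{102} = 5 + 454 i \sqrt{102}$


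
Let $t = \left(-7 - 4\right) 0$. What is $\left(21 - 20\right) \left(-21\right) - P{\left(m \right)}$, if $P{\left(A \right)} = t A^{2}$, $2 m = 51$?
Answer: $-21$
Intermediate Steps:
$m = \frac{51}{2}$ ($m = \frac{1}{2} \cdot 51 = \frac{51}{2} \approx 25.5$)
$t = 0$ ($t = \left(-11\right) 0 = 0$)
$P{\left(A \right)} = 0$ ($P{\left(A \right)} = 0 A^{2} = 0$)
$\left(21 - 20\right) \left(-21\right) - P{\left(m \right)} = \left(21 - 20\right) \left(-21\right) - 0 = 1 \left(-21\right) + 0 = -21 + 0 = -21$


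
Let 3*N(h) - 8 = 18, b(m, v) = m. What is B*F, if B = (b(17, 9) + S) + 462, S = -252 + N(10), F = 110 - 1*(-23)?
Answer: 94031/3 ≈ 31344.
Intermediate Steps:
N(h) = 26/3 (N(h) = 8/3 + (1/3)*18 = 8/3 + 6 = 26/3)
F = 133 (F = 110 + 23 = 133)
S = -730/3 (S = -252 + 26/3 = -730/3 ≈ -243.33)
B = 707/3 (B = (17 - 730/3) + 462 = -679/3 + 462 = 707/3 ≈ 235.67)
B*F = (707/3)*133 = 94031/3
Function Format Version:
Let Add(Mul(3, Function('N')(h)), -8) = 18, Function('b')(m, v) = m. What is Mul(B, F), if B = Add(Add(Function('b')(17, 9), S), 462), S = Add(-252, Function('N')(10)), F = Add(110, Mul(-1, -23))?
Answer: Rational(94031, 3) ≈ 31344.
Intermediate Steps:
Function('N')(h) = Rational(26, 3) (Function('N')(h) = Add(Rational(8, 3), Mul(Rational(1, 3), 18)) = Add(Rational(8, 3), 6) = Rational(26, 3))
F = 133 (F = Add(110, 23) = 133)
S = Rational(-730, 3) (S = Add(-252, Rational(26, 3)) = Rational(-730, 3) ≈ -243.33)
B = Rational(707, 3) (B = Add(Add(17, Rational(-730, 3)), 462) = Add(Rational(-679, 3), 462) = Rational(707, 3) ≈ 235.67)
Mul(B, F) = Mul(Rational(707, 3), 133) = Rational(94031, 3)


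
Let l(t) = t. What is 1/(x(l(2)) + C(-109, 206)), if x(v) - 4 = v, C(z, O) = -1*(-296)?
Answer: 1/302 ≈ 0.0033113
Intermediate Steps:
C(z, O) = 296
x(v) = 4 + v
1/(x(l(2)) + C(-109, 206)) = 1/((4 + 2) + 296) = 1/(6 + 296) = 1/302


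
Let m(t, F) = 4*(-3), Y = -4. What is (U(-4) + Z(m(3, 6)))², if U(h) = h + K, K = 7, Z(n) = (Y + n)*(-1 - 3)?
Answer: 4489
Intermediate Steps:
m(t, F) = -12
Z(n) = 16 - 4*n (Z(n) = (-4 + n)*(-1 - 3) = (-4 + n)*(-4) = 16 - 4*n)
U(h) = 7 + h (U(h) = h + 7 = 7 + h)
(U(-4) + Z(m(3, 6)))² = ((7 - 4) + (16 - 4*(-12)))² = (3 + (16 + 48))² = (3 + 64)² = 67² = 4489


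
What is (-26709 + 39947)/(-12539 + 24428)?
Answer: 13238/11889 ≈ 1.1135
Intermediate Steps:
(-26709 + 39947)/(-12539 + 24428) = 13238/11889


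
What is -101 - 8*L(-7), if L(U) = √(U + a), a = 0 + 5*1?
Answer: -101 - 8*I*√2 ≈ -101.0 - 11.314*I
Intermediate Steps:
a = 5 (a = 0 + 5 = 5)
L(U) = √(5 + U) (L(U) = √(U + 5) = √(5 + U))
-101 - 8*L(-7) = -101 - 8*√(5 - 7) = -101 - 8*I*√2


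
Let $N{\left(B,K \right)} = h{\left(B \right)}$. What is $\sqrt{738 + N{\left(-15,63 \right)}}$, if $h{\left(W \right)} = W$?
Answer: $\sqrt{723} \approx 26.889$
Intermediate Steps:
$N{\left(B,K \right)} = B$
$\sqrt{738 + N{\left(-15,63 \right)}} = \sqrt{738 - 15} = \sqrt{723}$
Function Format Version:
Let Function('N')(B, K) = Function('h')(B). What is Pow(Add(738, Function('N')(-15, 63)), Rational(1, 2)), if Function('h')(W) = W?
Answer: Pow(723, Rational(1, 2)) ≈ 26.889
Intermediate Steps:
Function('N')(B, K) = B
Pow(Add(738, Function('N')(-15, 63)), Rational(1, 2)) = Pow(Add(738, -15), Rational(1, 2)) = Pow(723, Rational(1, 2))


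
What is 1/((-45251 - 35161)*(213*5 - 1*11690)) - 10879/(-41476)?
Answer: 1161846607997/4429520148750 ≈ 0.26230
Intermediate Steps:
1/((-45251 - 35161)*(213*5 - 1*11690)) - 10879/(-41476) = 1/((-80412)*(1065 - 11690)) - 10879*(-1/41476) = -1/80412/(-10625) + 10879/41476 = -1/80412*(-1/10625) + 10879/41476 = 1/854377500 + 10879/41476 = 1161846607997/4429520148750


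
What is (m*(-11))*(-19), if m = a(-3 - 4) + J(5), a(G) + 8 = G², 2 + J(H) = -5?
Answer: 7106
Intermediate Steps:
J(H) = -7 (J(H) = -2 - 5 = -7)
a(G) = -8 + G²
m = 34 (m = (-8 + (-3 - 4)²) - 7 = (-8 + (-7)²) - 7 = (-8 + 49) - 7 = 41 - 7 = 34)
(m*(-11))*(-19) = (34*(-11))*(-19) = -374*(-19) = 7106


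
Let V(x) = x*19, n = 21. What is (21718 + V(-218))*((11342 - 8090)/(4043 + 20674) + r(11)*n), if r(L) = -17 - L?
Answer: -85128442048/8239 ≈ -1.0332e+7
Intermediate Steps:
V(x) = 19*x
(21718 + V(-218))*((11342 - 8090)/(4043 + 20674) + r(11)*n) = (21718 + 19*(-218))*((11342 - 8090)/(4043 + 20674) + (-17 - 1*11)*21) = (21718 - 4142)*(3252/24717 + (-17 - 11)*21) = 17576*(3252*(1/24717) - 28*21) = 17576*(1084/8239 - 588) = 17576*(-4843448/8239) = -85128442048/8239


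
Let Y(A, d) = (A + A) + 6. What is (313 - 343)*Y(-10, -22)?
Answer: 420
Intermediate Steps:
Y(A, d) = 6 + 2*A (Y(A, d) = 2*A + 6 = 6 + 2*A)
(313 - 343)*Y(-10, -22) = (313 - 343)*(6 + 2*(-10)) = -30*(6 - 20) = -30*(-14) = 420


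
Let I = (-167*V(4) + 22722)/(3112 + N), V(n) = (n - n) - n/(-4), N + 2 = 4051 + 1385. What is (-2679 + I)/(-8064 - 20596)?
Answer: 22872179/244928360 ≈ 0.093383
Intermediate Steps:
N = 5434 (N = -2 + (4051 + 1385) = -2 + 5436 = 5434)
V(n) = n/4 (V(n) = 0 - n*(-1)/4 = 0 - (-1)*n/4 = 0 + n/4 = n/4)
I = 22555/8546 (I = (-167*4/4 + 22722)/(3112 + 5434) = (-167*1 + 22722)/8546 = (-167 + 22722)*(1/8546) = 22555*(1/8546) = 22555/8546 ≈ 2.6392)
(-2679 + I)/(-8064 - 20596) = (-2679 + 22555/8546)/(-8064 - 20596) = -22872179/8546/(-28660) = -22872179/8546*(-1/28660) = 22872179/244928360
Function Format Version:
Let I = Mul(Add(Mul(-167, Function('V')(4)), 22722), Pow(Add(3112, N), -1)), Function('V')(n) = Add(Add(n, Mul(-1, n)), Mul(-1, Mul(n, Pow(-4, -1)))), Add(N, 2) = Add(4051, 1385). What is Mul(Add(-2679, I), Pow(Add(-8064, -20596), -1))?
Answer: Rational(22872179, 244928360) ≈ 0.093383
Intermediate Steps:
N = 5434 (N = Add(-2, Add(4051, 1385)) = Add(-2, 5436) = 5434)
Function('V')(n) = Mul(Rational(1, 4), n) (Function('V')(n) = Add(0, Mul(-1, Mul(n, Rational(-1, 4)))) = Add(0, Mul(-1, Mul(Rational(-1, 4), n))) = Add(0, Mul(Rational(1, 4), n)) = Mul(Rational(1, 4), n))
I = Rational(22555, 8546) (I = Mul(Add(Mul(-167, Mul(Rational(1, 4), 4)), 22722), Pow(Add(3112, 5434), -1)) = Mul(Add(Mul(-167, 1), 22722), Pow(8546, -1)) = Mul(Add(-167, 22722), Rational(1, 8546)) = Mul(22555, Rational(1, 8546)) = Rational(22555, 8546) ≈ 2.6392)
Mul(Add(-2679, I), Pow(Add(-8064, -20596), -1)) = Mul(Add(-2679, Rational(22555, 8546)), Pow(Add(-8064, -20596), -1)) = Mul(Rational(-22872179, 8546), Pow(-28660, -1)) = Mul(Rational(-22872179, 8546), Rational(-1, 28660)) = Rational(22872179, 244928360)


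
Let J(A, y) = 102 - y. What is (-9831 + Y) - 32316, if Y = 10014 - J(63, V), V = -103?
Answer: -32338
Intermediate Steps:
Y = 9809 (Y = 10014 - (102 - 1*(-103)) = 10014 - (102 + 103) = 10014 - 1*205 = 10014 - 205 = 9809)
(-9831 + Y) - 32316 = (-9831 + 9809) - 32316 = -22 - 32316 = -32338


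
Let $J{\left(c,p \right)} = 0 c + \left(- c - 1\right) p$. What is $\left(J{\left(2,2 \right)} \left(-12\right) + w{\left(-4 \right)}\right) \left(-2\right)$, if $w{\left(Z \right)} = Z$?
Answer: $-136$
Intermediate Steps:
$J{\left(c,p \right)} = p \left(-1 - c\right)$ ($J{\left(c,p \right)} = 0 + \left(-1 - c\right) p = 0 + p \left(-1 - c\right) = p \left(-1 - c\right)$)
$\left(J{\left(2,2 \right)} \left(-12\right) + w{\left(-4 \right)}\right) \left(-2\right) = \left(\left(-1\right) 2 \left(1 + 2\right) \left(-12\right) - 4\right) \left(-2\right) = \left(\left(-1\right) 2 \cdot 3 \left(-12\right) - 4\right) \left(-2\right) = \left(\left(-6\right) \left(-12\right) - 4\right) \left(-2\right) = \left(72 - 4\right) \left(-2\right) = 68 \left(-2\right) = -136$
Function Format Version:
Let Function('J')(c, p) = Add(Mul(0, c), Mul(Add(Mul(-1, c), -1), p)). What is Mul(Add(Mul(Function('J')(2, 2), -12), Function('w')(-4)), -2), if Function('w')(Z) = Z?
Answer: -136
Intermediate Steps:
Function('J')(c, p) = Mul(p, Add(-1, Mul(-1, c))) (Function('J')(c, p) = Add(0, Mul(Add(-1, Mul(-1, c)), p)) = Add(0, Mul(p, Add(-1, Mul(-1, c)))) = Mul(p, Add(-1, Mul(-1, c))))
Mul(Add(Mul(Function('J')(2, 2), -12), Function('w')(-4)), -2) = Mul(Add(Mul(Mul(-1, 2, Add(1, 2)), -12), -4), -2) = Mul(Add(Mul(Mul(-1, 2, 3), -12), -4), -2) = Mul(Add(Mul(-6, -12), -4), -2) = Mul(Add(72, -4), -2) = Mul(68, -2) = -136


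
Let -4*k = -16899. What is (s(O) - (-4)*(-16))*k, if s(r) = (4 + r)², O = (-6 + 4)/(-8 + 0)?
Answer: -12420765/64 ≈ -1.9407e+5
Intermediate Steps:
O = ¼ (O = -2/(-8) = -2*(-⅛) = ¼ ≈ 0.25000)
k = 16899/4 (k = -¼*(-16899) = 16899/4 ≈ 4224.8)
(s(O) - (-4)*(-16))*k = ((4 + ¼)² - (-4)*(-16))*(16899/4) = ((17/4)² - 1*64)*(16899/4) = (289/16 - 64)*(16899/4) = -735/16*16899/4 = -12420765/64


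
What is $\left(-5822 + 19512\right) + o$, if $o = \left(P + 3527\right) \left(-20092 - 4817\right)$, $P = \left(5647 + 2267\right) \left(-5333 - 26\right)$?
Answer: $1056330897181$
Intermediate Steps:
$P = -42411126$ ($P = 7914 \left(-5359\right) = -42411126$)
$o = 1056330883491$ ($o = \left(-42411126 + 3527\right) \left(-20092 - 4817\right) = \left(-42407599\right) \left(-24909\right) = 1056330883491$)
$\left(-5822 + 19512\right) + o = \left(-5822 + 19512\right) + 1056330883491 = 13690 + 1056330883491 = 1056330897181$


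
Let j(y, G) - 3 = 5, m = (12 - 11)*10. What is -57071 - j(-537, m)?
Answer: -57079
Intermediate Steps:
m = 10 (m = 1*10 = 10)
j(y, G) = 8 (j(y, G) = 3 + 5 = 8)
-57071 - j(-537, m) = -57071 - 1*8 = -57071 - 8 = -57079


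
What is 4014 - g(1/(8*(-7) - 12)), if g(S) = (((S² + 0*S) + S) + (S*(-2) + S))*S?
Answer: 1262130049/314432 ≈ 4014.0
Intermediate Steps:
g(S) = S³ (g(S) = (((S² + 0) + S) + (-2*S + S))*S = ((S² + S) - S)*S = ((S + S²) - S)*S = S²*S = S³)
4014 - g(1/(8*(-7) - 12)) = 4014 - (1/(8*(-7) - 12))³ = 4014 - (1/(-56 - 12))³ = 4014 - (1/(-68))³ = 4014 - (-1/68)³ = 4014 - 1*(-1/314432) = 4014 + 1/314432 = 1262130049/314432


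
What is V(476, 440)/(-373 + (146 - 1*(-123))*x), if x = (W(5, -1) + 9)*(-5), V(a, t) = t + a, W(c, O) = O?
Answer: -916/11133 ≈ -0.082278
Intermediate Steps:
V(a, t) = a + t
x = -40 (x = (-1 + 9)*(-5) = 8*(-5) = -40)
V(476, 440)/(-373 + (146 - 1*(-123))*x) = (476 + 440)/(-373 + (146 - 1*(-123))*(-40)) = 916/(-373 + (146 + 123)*(-40)) = 916/(-373 + 269*(-40)) = 916/(-373 - 10760) = 916/(-11133) = 916*(-1/11133) = -916/11133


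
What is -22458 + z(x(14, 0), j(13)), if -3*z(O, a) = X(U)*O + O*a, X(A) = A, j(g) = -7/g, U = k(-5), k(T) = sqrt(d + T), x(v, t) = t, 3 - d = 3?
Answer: -22458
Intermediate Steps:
d = 0 (d = 3 - 1*3 = 3 - 3 = 0)
k(T) = sqrt(T) (k(T) = sqrt(0 + T) = sqrt(T))
U = I*sqrt(5) (U = sqrt(-5) = I*sqrt(5) ≈ 2.2361*I)
z(O, a) = -O*a/3 - I*O*sqrt(5)/3 (z(O, a) = -((I*sqrt(5))*O + O*a)/3 = -(I*O*sqrt(5) + O*a)/3 = -(O*a + I*O*sqrt(5))/3 = -O*a/3 - I*O*sqrt(5)/3)
-22458 + z(x(14, 0), j(13)) = -22458 - 1/3*0*(-7/13 + I*sqrt(5)) = -22458 + 0 = -22458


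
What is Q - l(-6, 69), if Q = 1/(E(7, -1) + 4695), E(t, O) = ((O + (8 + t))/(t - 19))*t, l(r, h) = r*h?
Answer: 11642100/28121 ≈ 414.00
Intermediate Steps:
l(r, h) = h*r
E(t, O) = t*(8 + O + t)/(-19 + t) (E(t, O) = ((8 + O + t)/(-19 + t))*t = t*(8 + O + t)/(-19 + t))
Q = 6/28121 (Q = 1/(7*(8 - 1 + 7)/(-19 + 7) + 4695) = 1/(7*14/(-12) + 4695) = 1/(7*(-1/12)*14 + 4695) = 1/(-49/6 + 4695) = 1/(28121/6) = 6/28121 ≈ 0.00021336)
Q - l(-6, 69) = 6/28121 - 69*(-6) = 6/28121 - 1*(-414) = 6/28121 + 414 = 11642100/28121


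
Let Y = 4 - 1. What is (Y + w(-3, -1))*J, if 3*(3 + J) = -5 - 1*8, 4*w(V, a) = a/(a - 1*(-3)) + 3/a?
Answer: -187/12 ≈ -15.583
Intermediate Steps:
w(V, a) = 3/(4*a) + a/(4*(3 + a)) (w(V, a) = (a/(a - 1*(-3)) + 3/a)/4 = (a/(a + 3) + 3/a)/4 = (a/(3 + a) + 3/a)/4 = (3/a + a/(3 + a))/4 = 3/(4*a) + a/(4*(3 + a)))
J = -22/3 (J = -3 + (-5 - 1*8)/3 = -3 + (-5 - 8)/3 = -3 + (⅓)*(-13) = -3 - 13/3 = -22/3 ≈ -7.3333)
Y = 3
(Y + w(-3, -1))*J = (3 + (¼)*(9 + (-1)² + 3*(-1))/(-1*(3 - 1)))*(-22/3) = (3 + (¼)*(-1)*(9 + 1 - 3)/2)*(-22/3) = (3 + (¼)*(-1)*(½)*7)*(-22/3) = (3 - 7/8)*(-22/3) = (17/8)*(-22/3) = -187/12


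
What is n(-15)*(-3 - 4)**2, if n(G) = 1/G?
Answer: -49/15 ≈ -3.2667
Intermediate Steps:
n(-15)*(-3 - 4)**2 = (-3 - 4)**2/(-15) = -1/15*(-7)**2 = -1/15*49 = -49/15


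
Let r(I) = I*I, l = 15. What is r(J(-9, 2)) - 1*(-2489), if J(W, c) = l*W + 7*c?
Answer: 17130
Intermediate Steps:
J(W, c) = 7*c + 15*W (J(W, c) = 15*W + 7*c = 7*c + 15*W)
r(I) = I²
r(J(-9, 2)) - 1*(-2489) = (7*2 + 15*(-9))² - 1*(-2489) = (14 - 135)² + 2489 = (-121)² + 2489 = 14641 + 2489 = 17130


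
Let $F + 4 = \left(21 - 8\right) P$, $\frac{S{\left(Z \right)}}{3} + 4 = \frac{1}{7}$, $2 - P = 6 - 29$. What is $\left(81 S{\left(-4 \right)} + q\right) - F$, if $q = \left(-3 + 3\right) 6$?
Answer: $- \frac{8808}{7} \approx -1258.3$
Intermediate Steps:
$P = 25$ ($P = 2 - \left(6 - 29\right) = 2 - -23 = 2 + 23 = 25$)
$S{\left(Z \right)} = - \frac{81}{7}$ ($S{\left(Z \right)} = -12 + \frac{3}{7} = - \frac{81}{7}$)
$q = 0$ ($q = 0 \cdot 6 = 0$)
$F = 321$ ($F = -4 + \left(21 - 8\right) 25 = -4 + 13 \cdot 25 = -4 + 325 = 321$)
$\left(81 S{\left(-4 \right)} + q\right) - F = \left(81 \left(- \frac{81}{7}\right) + 0\right) - 321 = \left(- \frac{6561}{7} + 0\right) - 321 = - \frac{6561}{7} - 321 = - \frac{8808}{7}$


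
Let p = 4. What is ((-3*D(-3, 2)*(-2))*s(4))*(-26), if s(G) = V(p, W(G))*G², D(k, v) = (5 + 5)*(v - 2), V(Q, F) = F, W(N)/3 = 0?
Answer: 0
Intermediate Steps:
W(N) = 0 (W(N) = 3*0 = 0)
D(k, v) = -20 + 10*v (D(k, v) = 10*(-2 + v) = -20 + 10*v)
s(G) = 0 (s(G) = 0*G² = 0)
((-3*D(-3, 2)*(-2))*s(4))*(-26) = ((-3*(-20 + 10*2)*(-2))*0)*(-26) = ((-3*(-20 + 20)*(-2))*0)*(-26) = ((-3*0*(-2))*0)*(-26) = ((0*(-2))*0)*(-26) = (0*0)*(-26) = 0*(-26) = 0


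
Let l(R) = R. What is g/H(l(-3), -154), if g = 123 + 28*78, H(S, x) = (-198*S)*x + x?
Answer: -2307/91630 ≈ -0.025177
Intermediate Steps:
H(S, x) = x - 198*S*x (H(S, x) = -198*S*x + x = x - 198*S*x)
g = 2307 (g = 123 + 2184 = 2307)
g/H(l(-3), -154) = 2307/((-154*(1 - 198*(-3)))) = 2307/((-154*(1 + 594))) = 2307/((-154*595)) = 2307/(-91630) = 2307*(-1/91630) = -2307/91630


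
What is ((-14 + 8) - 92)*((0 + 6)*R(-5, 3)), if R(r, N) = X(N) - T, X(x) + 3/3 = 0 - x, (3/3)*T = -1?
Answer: 1764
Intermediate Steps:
T = -1
X(x) = -1 - x (X(x) = -1 + (0 - x) = -1 - x)
R(r, N) = -N (R(r, N) = (-1 - N) - 1*(-1) = (-1 - N) + 1 = -N)
((-14 + 8) - 92)*((0 + 6)*R(-5, 3)) = ((-14 + 8) - 92)*((0 + 6)*(-1*3)) = (-6 - 92)*(6*(-3)) = -98*(-18) = 1764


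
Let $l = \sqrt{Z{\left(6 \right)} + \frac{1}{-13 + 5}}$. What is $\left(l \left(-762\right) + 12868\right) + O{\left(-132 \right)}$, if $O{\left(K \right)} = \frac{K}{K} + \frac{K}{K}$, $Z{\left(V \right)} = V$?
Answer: $12870 - \frac{381 \sqrt{94}}{2} \approx 11023.0$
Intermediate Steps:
$l = \frac{\sqrt{94}}{4}$ ($l = \sqrt{6 + \frac{1}{-13 + 5}} = \sqrt{6 + \frac{1}{-8}} = \sqrt{6 - \frac{1}{8}} = \sqrt{\frac{47}{8}} = \frac{\sqrt{94}}{4} \approx 2.4238$)
$O{\left(K \right)} = 2$ ($O{\left(K \right)} = 1 + 1 = 2$)
$\left(l \left(-762\right) + 12868\right) + O{\left(-132 \right)} = \left(\frac{\sqrt{94}}{4} \left(-762\right) + 12868\right) + 2 = \left(- \frac{381 \sqrt{94}}{2} + 12868\right) + 2 = \left(12868 - \frac{381 \sqrt{94}}{2}\right) + 2 = 12870 - \frac{381 \sqrt{94}}{2}$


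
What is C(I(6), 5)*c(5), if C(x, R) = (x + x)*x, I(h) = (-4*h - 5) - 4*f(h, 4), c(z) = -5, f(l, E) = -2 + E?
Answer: -13690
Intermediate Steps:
I(h) = -13 - 4*h (I(h) = (-4*h - 5) - 4*(-2 + 4) = (-5 - 4*h) - 4*2 = (-5 - 4*h) - 8 = -13 - 4*h)
C(x, R) = 2*x**2 (C(x, R) = (2*x)*x = 2*x**2)
C(I(6), 5)*c(5) = (2*(-13 - 4*6)**2)*(-5) = (2*(-13 - 24)**2)*(-5) = (2*(-37)**2)*(-5) = (2*1369)*(-5) = 2738*(-5) = -13690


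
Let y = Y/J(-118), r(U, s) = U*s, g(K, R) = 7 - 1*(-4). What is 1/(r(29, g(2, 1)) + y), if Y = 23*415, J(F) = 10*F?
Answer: 236/73375 ≈ 0.0032164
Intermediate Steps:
g(K, R) = 11 (g(K, R) = 7 + 4 = 11)
Y = 9545
y = -1909/236 (y = 9545/((10*(-118))) = 9545/(-1180) = 9545*(-1/1180) = -1909/236 ≈ -8.0890)
1/(r(29, g(2, 1)) + y) = 1/(29*11 - 1909/236) = 1/(319 - 1909/236) = 1/(73375/236) = 236/73375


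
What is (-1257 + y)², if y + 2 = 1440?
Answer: 32761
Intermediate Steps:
y = 1438 (y = -2 + 1440 = 1438)
(-1257 + y)² = (-1257 + 1438)² = 181² = 32761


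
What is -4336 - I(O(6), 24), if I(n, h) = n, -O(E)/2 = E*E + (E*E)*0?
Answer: -4264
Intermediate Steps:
O(E) = -2*E² (O(E) = -2*(E*E + (E*E)*0) = -2*(E² + E²*0) = -2*(E² + 0) = -2*E²)
-4336 - I(O(6), 24) = -4336 - (-2)*6² = -4336 - (-2)*36 = -4336 - 1*(-72) = -4336 + 72 = -4264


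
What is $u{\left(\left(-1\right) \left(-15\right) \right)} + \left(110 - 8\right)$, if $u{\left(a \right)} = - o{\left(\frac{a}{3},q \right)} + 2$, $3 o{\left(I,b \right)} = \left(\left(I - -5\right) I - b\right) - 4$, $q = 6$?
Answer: $\frac{272}{3} \approx 90.667$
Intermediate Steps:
$o{\left(I,b \right)} = - \frac{4}{3} - \frac{b}{3} + \frac{I \left(5 + I\right)}{3}$ ($o{\left(I,b \right)} = \frac{\left(\left(I - -5\right) I - b\right) - 4}{3} = \frac{\left(\left(I + 5\right) I - b\right) - 4}{3} = \frac{\left(\left(5 + I\right) I - b\right) - 4}{3} = \frac{\left(I \left(5 + I\right) - b\right) - 4}{3} = \frac{\left(- b + I \left(5 + I\right)\right) - 4}{3} = \frac{-4 - b + I \left(5 + I\right)}{3} = - \frac{4}{3} - \frac{b}{3} + \frac{I \left(5 + I\right)}{3}$)
$u{\left(a \right)} = \frac{16}{3} - \frac{5 a}{9} - \frac{a^{2}}{27}$ ($u{\left(a \right)} = - (- \frac{4}{3} - 2 + \frac{\left(\frac{a}{3}\right)^{2}}{3} + \frac{5 \frac{a}{3}}{3}) + 2 = - (- \frac{4}{3} - 2 + \frac{\frac{1}{9} a^{2}}{3} + \frac{5 a}{9}) + 2 = - (- \frac{4}{3} - 2 + \frac{a^{2}}{27} + \frac{5 a}{9}) + 2 = - (- \frac{10}{3} + \frac{a^{2}}{27} + \frac{5 a}{9}) + 2 = \left(\frac{10}{3} - \frac{5 a}{9} - \frac{a^{2}}{27}\right) + 2 = \frac{16}{3} - \frac{5 a}{9} - \frac{a^{2}}{27}$)
$u{\left(\left(-1\right) \left(-15\right) \right)} + \left(110 - 8\right) = \left(\frac{16}{3} - \frac{5 \left(\left(-1\right) \left(-15\right)\right)}{9} - \frac{\left(\left(-1\right) \left(-15\right)\right)^{2}}{27}\right) + \left(110 - 8\right) = \left(\frac{16}{3} - \frac{25}{3} - \frac{15^{2}}{27}\right) + 102 = \left(\frac{16}{3} - \frac{25}{3} - \frac{25}{3}\right) + 102 = - \frac{34}{3} + 102 = \frac{272}{3}$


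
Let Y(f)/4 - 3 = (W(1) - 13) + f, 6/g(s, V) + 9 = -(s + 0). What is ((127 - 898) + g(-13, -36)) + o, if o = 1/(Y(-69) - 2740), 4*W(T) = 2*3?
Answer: -1173488/1525 ≈ -769.50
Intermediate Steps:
g(s, V) = 6/(-9 - s) (g(s, V) = 6/(-9 - (s + 0)) = 6/(-9 - s))
W(T) = 3/2 (W(T) = (2*3)/4 = (1/4)*6 = 3/2)
Y(f) = -34 + 4*f (Y(f) = 12 + 4*((3/2 - 13) + f) = 12 + 4*(-23/2 + f) = 12 + (-46 + 4*f) = -34 + 4*f)
o = -1/3050 (o = 1/((-34 + 4*(-69)) - 2740) = 1/((-34 - 276) - 2740) = 1/(-310 - 2740) = 1/(-3050) = -1/3050 ≈ -0.00032787)
((127 - 898) + g(-13, -36)) + o = ((127 - 898) - 6/(9 - 13)) - 1/3050 = (-771 - 6/(-4)) - 1/3050 = (-771 - 6*(-1/4)) - 1/3050 = (-771 + 3/2) - 1/3050 = -1539/2 - 1/3050 = -1173488/1525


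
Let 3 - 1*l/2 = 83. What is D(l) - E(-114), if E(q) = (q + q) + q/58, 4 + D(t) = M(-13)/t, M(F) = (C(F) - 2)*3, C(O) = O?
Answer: 209957/928 ≈ 226.25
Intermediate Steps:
l = -160 (l = 6 - 2*83 = 6 - 166 = -160)
M(F) = -6 + 3*F (M(F) = (F - 2)*3 = (-2 + F)*3 = -6 + 3*F)
D(t) = -4 - 45/t (D(t) = -4 + (-6 + 3*(-13))/t = -4 + (-6 - 39)/t = -4 - 45/t)
E(q) = 117*q/58 (E(q) = 2*q + q*(1/58) = 2*q + q/58 = 117*q/58)
D(l) - E(-114) = (-4 - 45/(-160)) - 117*(-114)/58 = (-4 - 45*(-1/160)) - 1*(-6669/29) = (-4 + 9/32) + 6669/29 = -119/32 + 6669/29 = 209957/928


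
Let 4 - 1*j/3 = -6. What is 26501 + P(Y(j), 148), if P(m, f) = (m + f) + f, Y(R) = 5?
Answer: 26802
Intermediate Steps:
j = 30 (j = 12 - 3*(-6) = 12 + 18 = 30)
P(m, f) = m + 2*f (P(m, f) = (f + m) + f = m + 2*f)
26501 + P(Y(j), 148) = 26501 + (5 + 2*148) = 26501 + (5 + 296) = 26501 + 301 = 26802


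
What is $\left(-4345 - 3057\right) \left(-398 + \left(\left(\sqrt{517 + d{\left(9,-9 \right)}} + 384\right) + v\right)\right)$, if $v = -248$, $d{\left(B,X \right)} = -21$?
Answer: $1939324 - 29608 \sqrt{31} \approx 1.7745 \cdot 10^{6}$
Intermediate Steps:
$\left(-4345 - 3057\right) \left(-398 + \left(\left(\sqrt{517 + d{\left(9,-9 \right)}} + 384\right) + v\right)\right) = \left(-4345 - 3057\right) \left(-398 - \left(-136 - \sqrt{517 - 21}\right)\right) = - 7402 \left(-398 - \left(-136 - 4 \sqrt{31}\right)\right) = - 7402 \left(-398 + \left(136 + 4 \sqrt{31}\right)\right) = - 7402 \left(-262 + 4 \sqrt{31}\right) = 1939324 - 29608 \sqrt{31}$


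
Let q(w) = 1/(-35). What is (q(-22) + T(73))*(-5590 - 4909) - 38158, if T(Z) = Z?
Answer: -28149976/35 ≈ -8.0429e+5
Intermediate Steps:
q(w) = -1/35
(q(-22) + T(73))*(-5590 - 4909) - 38158 = (-1/35 + 73)*(-5590 - 4909) - 38158 = (2554/35)*(-10499) - 38158 = -26814446/35 - 38158 = -28149976/35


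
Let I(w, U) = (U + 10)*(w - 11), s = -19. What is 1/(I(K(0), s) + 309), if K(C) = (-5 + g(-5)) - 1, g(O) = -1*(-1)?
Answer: 1/453 ≈ 0.0022075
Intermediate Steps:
g(O) = 1
K(C) = -5 (K(C) = (-5 + 1) - 1 = -4 - 1 = -5)
I(w, U) = (-11 + w)*(10 + U) (I(w, U) = (10 + U)*(-11 + w) = (-11 + w)*(10 + U))
1/(I(K(0), s) + 309) = 1/((-110 - 11*(-19) + 10*(-5) - 19*(-5)) + 309) = 1/((-110 + 209 - 50 + 95) + 309) = 1/(144 + 309) = 1/453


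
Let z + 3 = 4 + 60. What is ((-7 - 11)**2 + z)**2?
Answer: 148225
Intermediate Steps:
z = 61 (z = -3 + (4 + 60) = -3 + 64 = 61)
((-7 - 11)**2 + z)**2 = ((-7 - 11)**2 + 61)**2 = ((-18)**2 + 61)**2 = (324 + 61)**2 = 385**2 = 148225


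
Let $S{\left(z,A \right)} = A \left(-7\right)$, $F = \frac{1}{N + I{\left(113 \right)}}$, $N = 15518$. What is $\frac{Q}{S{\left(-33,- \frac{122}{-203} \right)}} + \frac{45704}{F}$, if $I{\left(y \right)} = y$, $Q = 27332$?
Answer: $\frac{43577956350}{61} \approx 7.1439 \cdot 10^{8}$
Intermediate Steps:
$F = \frac{1}{15631}$ ($F = \frac{1}{15518 + 113} = \frac{1}{15631} \approx 6.3975 \cdot 10^{-5}$)
$S{\left(z,A \right)} = - 7 A$
$\frac{Q}{S{\left(-33,- \frac{122}{-203} \right)}} + \frac{45704}{F} = \frac{27332}{\left(-7\right) \left(- \frac{122}{-203}\right)} + 45704 \frac{1}{\frac{1}{15631}} = \frac{27332}{\left(-7\right) \left(\left(-122\right) \left(- \frac{1}{203}\right)\right)} + 45704 \cdot 15631 = \frac{27332}{\left(-7\right) \frac{122}{203}} + 714399224 = \frac{27332}{- \frac{122}{29}} + 714399224 = 27332 \left(- \frac{29}{122}\right) + 714399224 = - \frac{396314}{61} + 714399224 = \frac{43577956350}{61}$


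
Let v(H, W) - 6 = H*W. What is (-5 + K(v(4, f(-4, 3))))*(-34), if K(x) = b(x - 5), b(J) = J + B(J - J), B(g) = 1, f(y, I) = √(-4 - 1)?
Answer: 102 - 136*I*√5 ≈ 102.0 - 304.11*I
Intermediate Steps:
f(y, I) = I*√5 (f(y, I) = √(-5) = I*√5)
v(H, W) = 6 + H*W
b(J) = 1 + J (b(J) = J + 1 = 1 + J)
K(x) = -4 + x (K(x) = 1 + (x - 5) = 1 + (-5 + x) = -4 + x)
(-5 + K(v(4, f(-4, 3))))*(-34) = (-5 + (-4 + (6 + 4*(I*√5))))*(-34) = (-5 + (-4 + (6 + 4*I*√5)))*(-34) = (-5 + (2 + 4*I*√5))*(-34) = (-3 + 4*I*√5)*(-34) = 102 - 136*I*√5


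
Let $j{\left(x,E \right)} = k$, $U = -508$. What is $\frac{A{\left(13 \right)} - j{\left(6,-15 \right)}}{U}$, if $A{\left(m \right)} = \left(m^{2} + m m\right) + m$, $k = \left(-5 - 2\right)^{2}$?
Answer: $- \frac{151}{254} \approx -0.59449$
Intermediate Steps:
$k = 49$ ($k = \left(-7\right)^{2} = 49$)
$j{\left(x,E \right)} = 49$
$A{\left(m \right)} = m + 2 m^{2}$ ($A{\left(m \right)} = \left(m^{2} + m^{2}\right) + m = 2 m^{2} + m = m + 2 m^{2}$)
$\frac{A{\left(13 \right)} - j{\left(6,-15 \right)}}{U} = \frac{13 \left(1 + 2 \cdot 13\right) - 49}{-508} = \left(13 \left(1 + 26\right) - 49\right) \left(- \frac{1}{508}\right) = \left(13 \cdot 27 - 49\right) \left(- \frac{1}{508}\right) = \left(351 - 49\right) \left(- \frac{1}{508}\right) = 302 \left(- \frac{1}{508}\right) = - \frac{151}{254}$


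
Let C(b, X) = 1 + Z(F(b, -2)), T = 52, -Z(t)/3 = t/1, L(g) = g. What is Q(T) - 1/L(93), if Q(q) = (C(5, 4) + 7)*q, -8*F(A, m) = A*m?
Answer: 20552/93 ≈ 220.99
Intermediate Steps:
F(A, m) = -A*m/8
Z(t) = -3*t (Z(t) = -3*t/1 = -3*t)
C(b, X) = 1 - 3*b/4 (C(b, X) = 1 - (-3)*b*(-2)/8 = 1 - 3*b/4)
Q(q) = 17*q/4 (Q(q) = ((1 - ¾*5) + 7)*q = ((1 - 15/4) + 7)*q = (-11/4 + 7)*q = 17*q/4)
Q(T) - 1/L(93) = (17/4)*52 - 1/93 = 221 - 1*1/93 = 221 - 1/93 = 20552/93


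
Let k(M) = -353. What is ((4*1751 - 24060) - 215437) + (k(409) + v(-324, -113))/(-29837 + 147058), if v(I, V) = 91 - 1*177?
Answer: -27253062392/117221 ≈ -2.3249e+5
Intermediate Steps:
v(I, V) = -86 (v(I, V) = 91 - 177 = -86)
((4*1751 - 24060) - 215437) + (k(409) + v(-324, -113))/(-29837 + 147058) = ((4*1751 - 24060) - 215437) + (-353 - 86)/(-29837 + 147058) = ((7004 - 24060) - 215437) - 439/117221 = (-17056 - 215437) - 439*1/117221 = -232493 - 439/117221 = -27253062392/117221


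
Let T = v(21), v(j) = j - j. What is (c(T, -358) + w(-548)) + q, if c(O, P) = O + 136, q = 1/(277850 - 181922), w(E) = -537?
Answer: -38467127/95928 ≈ -401.00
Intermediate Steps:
v(j) = 0
T = 0
q = 1/95928 ≈ 1.0424e-5
c(O, P) = 136 + O
(c(T, -358) + w(-548)) + q = ((136 + 0) - 537) + 1/95928 = (136 - 537) + 1/95928 = -401 + 1/95928 = -38467127/95928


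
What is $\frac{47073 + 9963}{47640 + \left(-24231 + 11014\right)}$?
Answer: $\frac{57036}{34423} \approx 1.6569$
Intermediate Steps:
$\frac{47073 + 9963}{47640 + \left(-24231 + 11014\right)} = \frac{57036}{47640 - 13217} = \frac{57036}{34423}$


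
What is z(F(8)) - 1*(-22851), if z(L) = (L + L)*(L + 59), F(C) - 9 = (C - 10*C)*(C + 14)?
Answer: 4798251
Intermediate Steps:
F(C) = 9 - 9*C*(14 + C) (F(C) = 9 + (C - 10*C)*(C + 14) = 9 + (-9*C)*(14 + C) = 9 - 9*C*(14 + C))
z(L) = 2*L*(59 + L) (z(L) = (2*L)*(59 + L) = 2*L*(59 + L))
z(F(8)) - 1*(-22851) = 2*(9 - 126*8 - 9*8**2)*(59 + (9 - 126*8 - 9*8**2)) - 1*(-22851) = 2*(9 - 1008 - 9*64)*(59 + (9 - 1008 - 9*64)) + 22851 = 2*(9 - 1008 - 576)*(59 + (9 - 1008 - 576)) + 22851 = 2*(-1575)*(59 - 1575) + 22851 = 2*(-1575)*(-1516) + 22851 = 4775400 + 22851 = 4798251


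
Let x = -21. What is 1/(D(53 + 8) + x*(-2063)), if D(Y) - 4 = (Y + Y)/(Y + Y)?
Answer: 1/43328 ≈ 2.3080e-5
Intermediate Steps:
D(Y) = 5 (D(Y) = 4 + (Y + Y)/(Y + Y) = 4 + (2*Y)/((2*Y)) = 4 + (2*Y)*(1/(2*Y)) = 4 + 1 = 5)
1/(D(53 + 8) + x*(-2063)) = 1/(5 - 21*(-2063)) = 1/(5 + 43323) = 1/43328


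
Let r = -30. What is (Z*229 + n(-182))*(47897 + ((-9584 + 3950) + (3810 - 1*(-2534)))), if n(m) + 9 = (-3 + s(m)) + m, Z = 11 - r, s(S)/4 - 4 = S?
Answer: 412333181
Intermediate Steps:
s(S) = 16 + 4*S
Z = 41 (Z = 11 - 1*(-30) = 11 + 30 = 41)
n(m) = 4 + 5*m (n(m) = -9 + ((-3 + (16 + 4*m)) + m) = -9 + ((13 + 4*m) + m) = -9 + (13 + 5*m) = 4 + 5*m)
(Z*229 + n(-182))*(47897 + ((-9584 + 3950) + (3810 - 1*(-2534)))) = (41*229 + (4 + 5*(-182)))*(47897 + ((-9584 + 3950) + (3810 - 1*(-2534)))) = (9389 + (4 - 910))*(47897 + (-5634 + (3810 + 2534))) = (9389 - 906)*(47897 + (-5634 + 6344)) = 8483*(47897 + 710) = 8483*48607 = 412333181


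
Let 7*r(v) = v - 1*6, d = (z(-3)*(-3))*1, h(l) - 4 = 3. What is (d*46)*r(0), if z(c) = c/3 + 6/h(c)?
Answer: -828/49 ≈ -16.898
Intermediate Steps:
h(l) = 7 (h(l) = 4 + 3 = 7)
z(c) = 6/7 + c/3 (z(c) = c/3 + 6/7 = 6/7 + c/3)
d = 3/7 (d = ((6/7 + (⅓)*(-3))*(-3))*1 = ((6/7 - 1)*(-3))*1 = -⅐*(-3)*1 = (3/7)*1 = 3/7 ≈ 0.42857)
r(v) = -6/7 + v/7 (r(v) = (v - 1*6)/7 = (v - 6)/7 = (-6 + v)/7 = -6/7 + v/7)
(d*46)*r(0) = ((3/7)*46)*(-6/7 + (⅐)*0) = 138*(-6/7 + 0)/7 = (138/7)*(-6/7) = -828/49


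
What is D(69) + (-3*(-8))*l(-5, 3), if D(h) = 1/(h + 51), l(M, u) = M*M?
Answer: 72001/120 ≈ 600.01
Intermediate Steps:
l(M, u) = M²
D(h) = 1/(51 + h)
D(69) + (-3*(-8))*l(-5, 3) = 1/(51 + 69) - 3*(-8)*(-5)² = 1/120 + 24*25 = 1/120 + 600 = 72001/120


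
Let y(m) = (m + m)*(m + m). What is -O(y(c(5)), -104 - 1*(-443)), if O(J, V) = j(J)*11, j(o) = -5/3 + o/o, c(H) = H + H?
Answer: 22/3 ≈ 7.3333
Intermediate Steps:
c(H) = 2*H
j(o) = -⅔ (j(o) = -5*⅓ + 1 = -5/3 + 1 = -⅔)
y(m) = 4*m² (y(m) = (2*m)*(2*m) = 4*m²)
O(J, V) = -22/3 (O(J, V) = -⅔*11 = -22/3)
-O(y(c(5)), -104 - 1*(-443)) = -1*(-22/3) = 22/3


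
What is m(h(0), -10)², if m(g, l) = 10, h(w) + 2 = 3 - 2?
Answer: 100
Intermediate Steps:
h(w) = -1 (h(w) = -2 + (3 - 2) = -2 + 1 = -1)
m(h(0), -10)² = 10² = 100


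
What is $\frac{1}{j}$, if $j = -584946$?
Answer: $- \frac{1}{584946} \approx -1.7096 \cdot 10^{-6}$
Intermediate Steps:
$\frac{1}{j} = \frac{1}{-584946} = - \frac{1}{584946}$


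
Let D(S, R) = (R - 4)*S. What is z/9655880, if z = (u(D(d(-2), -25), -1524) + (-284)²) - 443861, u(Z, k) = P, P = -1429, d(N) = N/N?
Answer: -182317/4827940 ≈ -0.037763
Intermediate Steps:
d(N) = 1
D(S, R) = S*(-4 + R) (D(S, R) = (-4 + R)*S = S*(-4 + R))
u(Z, k) = -1429
z = -364634 (z = (-1429 + (-284)²) - 443861 = (-1429 + 80656) - 443861 = 79227 - 443861 = -364634)
z/9655880 = -364634/9655880 = -364634*1/9655880 = -182317/4827940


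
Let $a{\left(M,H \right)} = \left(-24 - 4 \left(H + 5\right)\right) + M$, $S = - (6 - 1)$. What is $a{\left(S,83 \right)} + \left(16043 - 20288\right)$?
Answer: $-4626$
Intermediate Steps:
$S = -5$ ($S = \left(-1\right) 5 = -5$)
$a{\left(M,H \right)} = -44 + M - 4 H$ ($a{\left(M,H \right)} = \left(-24 - 4 \left(5 + H\right)\right) + M = \left(-24 - \left(20 + 4 H\right)\right) + M = \left(-44 - 4 H\right) + M = -44 + M - 4 H$)
$a{\left(S,83 \right)} + \left(16043 - 20288\right) = \left(-44 - 5 - 332\right) + \left(16043 - 20288\right) = -381 - 4245 = -4626$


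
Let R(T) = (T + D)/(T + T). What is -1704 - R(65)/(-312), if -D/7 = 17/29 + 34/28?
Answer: -1336207627/784160 ≈ -1704.0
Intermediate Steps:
D = -731/58 (D = -7*(17/29 + 34/28) = -7*(17*(1/29) + 34*(1/28)) = -7*(17/29 + 17/14) = -7*731/406 = -731/58 ≈ -12.603)
R(T) = (-731/58 + T)/(2*T) (R(T) = (T - 731/58)/(T + T) = (-731/58 + T)/((2*T)) = (-731/58 + T)*(1/(2*T)) = (-731/58 + T)/(2*T))
-1704 - R(65)/(-312) = -1704 - (1/116)*(-731 + 58*65)/65/(-312) = -1704 - (1/116)*(1/65)*(-731 + 3770)*(-1)/312 = -1704 - (1/116)*(1/65)*3039*(-1)/312 = -1704 - 3039*(-1)/(7540*312) = -1704 - 1*(-1013/784160) = -1704 + 1013/784160 = -1336207627/784160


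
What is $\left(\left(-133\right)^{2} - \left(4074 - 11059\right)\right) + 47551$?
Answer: $72225$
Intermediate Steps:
$\left(\left(-133\right)^{2} - \left(4074 - 11059\right)\right) + 47551 = \left(17689 - -6985\right) + 47551 = \left(17689 + 6985\right) + 47551 = 24674 + 47551 = 72225$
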